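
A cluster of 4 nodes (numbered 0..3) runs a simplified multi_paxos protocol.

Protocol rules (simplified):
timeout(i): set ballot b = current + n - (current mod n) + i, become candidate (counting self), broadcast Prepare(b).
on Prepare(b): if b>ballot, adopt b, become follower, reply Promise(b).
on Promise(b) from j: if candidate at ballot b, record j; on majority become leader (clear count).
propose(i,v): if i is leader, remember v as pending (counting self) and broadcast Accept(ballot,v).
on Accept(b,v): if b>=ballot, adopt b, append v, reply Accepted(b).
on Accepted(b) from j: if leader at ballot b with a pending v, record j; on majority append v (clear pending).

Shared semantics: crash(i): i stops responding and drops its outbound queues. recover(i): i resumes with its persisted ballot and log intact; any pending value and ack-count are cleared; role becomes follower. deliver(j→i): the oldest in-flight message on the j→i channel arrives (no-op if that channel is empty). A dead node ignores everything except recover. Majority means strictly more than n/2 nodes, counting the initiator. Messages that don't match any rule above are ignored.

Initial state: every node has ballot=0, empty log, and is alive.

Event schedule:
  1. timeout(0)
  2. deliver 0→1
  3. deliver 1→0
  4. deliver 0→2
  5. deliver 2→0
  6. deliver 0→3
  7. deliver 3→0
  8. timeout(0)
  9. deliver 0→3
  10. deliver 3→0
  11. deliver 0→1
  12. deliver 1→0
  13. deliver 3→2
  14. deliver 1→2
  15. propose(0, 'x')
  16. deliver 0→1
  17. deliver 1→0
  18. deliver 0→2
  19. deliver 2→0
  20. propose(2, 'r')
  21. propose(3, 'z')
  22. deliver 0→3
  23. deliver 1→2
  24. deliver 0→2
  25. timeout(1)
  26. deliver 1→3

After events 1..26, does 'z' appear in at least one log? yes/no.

no

[1] timeout(0) → N0(cand b4 [-])
[2] deliver 0→1 → N1(foll b4 [-])
[3] deliver 1→0 → ∅
[4] deliver 0→2 → N2(foll b4 [-])
[5] deliver 2→0 → N0(lead b4 [-])
[6] deliver 0→3 → N3(foll b4 [-])
[7] deliver 3→0 → ∅
[8] timeout(0) → N0(cand b8 [-])
[9] deliver 0→3 → N3(foll b8 [-])
[10] deliver 3→0 → ∅
[11] deliver 0→1 → N1(foll b8 [-])
[12] deliver 1→0 → N0(lead b8 [-])
[13] deliver 3→2 → ∅
[14] deliver 1→2 → ∅
[15] propose(0,'x') → ∅
[16] deliver 0→1 → N1(foll b8 [x])
[17] deliver 1→0 → ∅
[18] deliver 0→2 → N2(foll b8 [-])
[19] deliver 2→0 → ∅
[20] propose(2,'r') → ∅
[21] propose(3,'z') → ∅
[22] deliver 0→3 → N3(foll b8 [x])
[23] deliver 1→2 → ∅
[24] deliver 0→2 → N2(foll b8 [x])
[25] timeout(1) → N1(cand b13 [x])
[26] deliver 1→3 → N3(foll b13 [x])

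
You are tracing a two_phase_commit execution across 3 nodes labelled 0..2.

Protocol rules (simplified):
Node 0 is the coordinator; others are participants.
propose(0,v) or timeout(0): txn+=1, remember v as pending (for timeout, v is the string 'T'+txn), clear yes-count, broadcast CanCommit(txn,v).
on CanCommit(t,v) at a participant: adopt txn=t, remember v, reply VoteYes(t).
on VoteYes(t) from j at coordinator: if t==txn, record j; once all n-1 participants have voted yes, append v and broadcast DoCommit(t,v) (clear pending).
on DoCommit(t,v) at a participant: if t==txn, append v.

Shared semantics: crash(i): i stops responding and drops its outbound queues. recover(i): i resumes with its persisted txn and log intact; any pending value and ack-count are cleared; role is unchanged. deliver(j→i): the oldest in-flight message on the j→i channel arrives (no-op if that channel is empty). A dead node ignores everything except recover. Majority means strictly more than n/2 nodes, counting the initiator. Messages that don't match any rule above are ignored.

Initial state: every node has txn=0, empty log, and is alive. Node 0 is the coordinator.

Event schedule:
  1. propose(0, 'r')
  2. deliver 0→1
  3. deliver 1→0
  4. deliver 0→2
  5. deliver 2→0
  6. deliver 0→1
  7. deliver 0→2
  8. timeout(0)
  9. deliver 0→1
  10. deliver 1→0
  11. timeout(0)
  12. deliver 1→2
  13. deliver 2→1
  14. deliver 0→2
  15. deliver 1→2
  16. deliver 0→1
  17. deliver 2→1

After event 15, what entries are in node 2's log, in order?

1. propose(0,'r'):  <0:coor t1 ->
2. deliver 0→1:  <1:part t1 ->
3. deliver 1→0:  nop
4. deliver 0→2:  <2:part t1 ->
5. deliver 2→0:  <0:coor t1 r>
6. deliver 0→1:  <1:part t1 r>
7. deliver 0→2:  <2:part t1 r>
8. timeout(0):  <0:coor t2 r>
9. deliver 0→1:  <1:part t2 r>
10. deliver 1→0:  nop
11. timeout(0):  <0:coor t3 r>
12. deliver 1→2:  nop
13. deliver 2→1:  nop
14. deliver 0→2:  <2:part t2 r>
15. deliver 1→2:  nop

r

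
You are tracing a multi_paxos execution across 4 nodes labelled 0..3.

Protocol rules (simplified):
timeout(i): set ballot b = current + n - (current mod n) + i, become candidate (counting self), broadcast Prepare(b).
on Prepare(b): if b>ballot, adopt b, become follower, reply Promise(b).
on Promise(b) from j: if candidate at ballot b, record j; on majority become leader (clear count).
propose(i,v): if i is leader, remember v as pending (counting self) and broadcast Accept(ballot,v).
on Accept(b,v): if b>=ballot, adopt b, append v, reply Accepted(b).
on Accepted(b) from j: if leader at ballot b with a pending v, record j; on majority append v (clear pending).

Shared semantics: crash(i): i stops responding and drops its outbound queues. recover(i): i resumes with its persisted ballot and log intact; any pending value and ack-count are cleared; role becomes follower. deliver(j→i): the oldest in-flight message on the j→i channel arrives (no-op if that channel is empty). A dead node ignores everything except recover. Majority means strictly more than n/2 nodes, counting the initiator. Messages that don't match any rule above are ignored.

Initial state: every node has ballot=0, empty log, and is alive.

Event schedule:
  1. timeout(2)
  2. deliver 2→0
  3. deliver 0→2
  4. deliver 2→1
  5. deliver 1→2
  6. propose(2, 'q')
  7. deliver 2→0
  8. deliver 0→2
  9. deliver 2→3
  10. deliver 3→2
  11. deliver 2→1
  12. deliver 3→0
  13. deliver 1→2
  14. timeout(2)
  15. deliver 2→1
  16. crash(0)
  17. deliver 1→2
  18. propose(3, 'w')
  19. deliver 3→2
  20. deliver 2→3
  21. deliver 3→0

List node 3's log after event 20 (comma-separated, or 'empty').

step 1 timeout(2): 2={cand,b=6,log=-}
step 2 deliver 2→0: 0={foll,b=6,log=-}
step 3 deliver 0→2: —
step 4 deliver 2→1: 1={foll,b=6,log=-}
step 5 deliver 1→2: 2={lead,b=6,log=-}
step 6 propose(2,'q'): —
step 7 deliver 2→0: 0={foll,b=6,log=q}
step 8 deliver 0→2: —
step 9 deliver 2→3: 3={foll,b=6,log=-}
step 10 deliver 3→2: —
step 11 deliver 2→1: 1={foll,b=6,log=q}
step 12 deliver 3→0: —
step 13 deliver 1→2: 2={lead,b=6,log=q}
step 14 timeout(2): 2={cand,b=10,log=q}
step 15 deliver 2→1: 1={foll,b=10,log=q}
step 16 crash(0): 0={✗foll,b=6,log=q}
step 17 deliver 1→2: —
step 18 propose(3,'w'): —
step 19 deliver 3→2: —
step 20 deliver 2→3: 3={foll,b=6,log=q}

q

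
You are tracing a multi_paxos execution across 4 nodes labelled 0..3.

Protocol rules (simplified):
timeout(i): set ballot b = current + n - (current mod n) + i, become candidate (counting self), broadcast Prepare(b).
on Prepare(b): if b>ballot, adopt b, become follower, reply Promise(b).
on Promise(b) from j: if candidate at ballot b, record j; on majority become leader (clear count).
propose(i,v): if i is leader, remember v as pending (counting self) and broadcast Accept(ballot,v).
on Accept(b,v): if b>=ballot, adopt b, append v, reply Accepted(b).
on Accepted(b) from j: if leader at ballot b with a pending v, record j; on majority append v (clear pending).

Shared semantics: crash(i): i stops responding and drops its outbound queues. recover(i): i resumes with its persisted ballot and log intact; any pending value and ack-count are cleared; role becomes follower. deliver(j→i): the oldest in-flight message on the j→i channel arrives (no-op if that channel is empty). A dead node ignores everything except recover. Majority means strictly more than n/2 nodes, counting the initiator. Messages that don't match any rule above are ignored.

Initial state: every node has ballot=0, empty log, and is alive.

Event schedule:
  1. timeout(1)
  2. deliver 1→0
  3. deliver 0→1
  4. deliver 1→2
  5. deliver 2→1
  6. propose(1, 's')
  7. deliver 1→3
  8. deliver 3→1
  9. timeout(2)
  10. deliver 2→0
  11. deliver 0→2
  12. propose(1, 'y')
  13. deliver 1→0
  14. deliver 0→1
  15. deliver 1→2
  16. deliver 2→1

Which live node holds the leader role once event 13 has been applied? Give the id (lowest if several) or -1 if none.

e1 timeout(1): 1[cand,b=5,-]
e2 deliver 1→0: 0[foll,b=5,-]
e3 deliver 0→1: ·
e4 deliver 1→2: 2[foll,b=5,-]
e5 deliver 2→1: 1[lead,b=5,-]
e6 propose(1,'s'): ·
e7 deliver 1→3: 3[foll,b=5,-]
e8 deliver 3→1: ·
e9 timeout(2): 2[cand,b=10,-]
e10 deliver 2→0: 0[foll,b=10,-]
e11 deliver 0→2: ·
e12 propose(1,'y'): ·
e13 deliver 1→0: ·

1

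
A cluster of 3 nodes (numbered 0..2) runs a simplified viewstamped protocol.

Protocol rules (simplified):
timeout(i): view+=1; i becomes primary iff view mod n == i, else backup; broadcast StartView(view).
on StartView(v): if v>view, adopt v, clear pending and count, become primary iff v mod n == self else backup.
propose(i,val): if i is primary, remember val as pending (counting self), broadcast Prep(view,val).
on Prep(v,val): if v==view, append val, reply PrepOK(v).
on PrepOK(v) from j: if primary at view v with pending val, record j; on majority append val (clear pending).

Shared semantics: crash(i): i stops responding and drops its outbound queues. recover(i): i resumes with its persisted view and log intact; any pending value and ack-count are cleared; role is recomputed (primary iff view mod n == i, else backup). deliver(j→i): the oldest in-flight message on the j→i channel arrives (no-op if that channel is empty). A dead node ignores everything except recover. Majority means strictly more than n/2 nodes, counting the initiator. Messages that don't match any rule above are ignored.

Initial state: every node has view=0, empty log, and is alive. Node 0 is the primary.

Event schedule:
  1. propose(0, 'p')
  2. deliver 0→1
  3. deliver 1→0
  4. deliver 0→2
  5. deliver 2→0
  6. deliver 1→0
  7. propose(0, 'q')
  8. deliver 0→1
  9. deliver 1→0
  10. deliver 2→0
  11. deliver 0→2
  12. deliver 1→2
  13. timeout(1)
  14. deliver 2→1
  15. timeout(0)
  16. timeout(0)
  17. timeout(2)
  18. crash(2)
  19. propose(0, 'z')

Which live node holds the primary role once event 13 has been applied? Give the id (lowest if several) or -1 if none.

0

[1] propose(0,'p') → ∅
[2] deliver 0→1 → N1(back v0 [p])
[3] deliver 1→0 → N0(prim v0 [p])
[4] deliver 0→2 → N2(back v0 [p])
[5] deliver 2→0 → ∅
[6] deliver 1→0 → ∅
[7] propose(0,'q') → ∅
[8] deliver 0→1 → N1(back v0 [p,q])
[9] deliver 1→0 → N0(prim v0 [p,q])
[10] deliver 2→0 → ∅
[11] deliver 0→2 → N2(back v0 [p,q])
[12] deliver 1→2 → ∅
[13] timeout(1) → N1(prim v1 [p,q])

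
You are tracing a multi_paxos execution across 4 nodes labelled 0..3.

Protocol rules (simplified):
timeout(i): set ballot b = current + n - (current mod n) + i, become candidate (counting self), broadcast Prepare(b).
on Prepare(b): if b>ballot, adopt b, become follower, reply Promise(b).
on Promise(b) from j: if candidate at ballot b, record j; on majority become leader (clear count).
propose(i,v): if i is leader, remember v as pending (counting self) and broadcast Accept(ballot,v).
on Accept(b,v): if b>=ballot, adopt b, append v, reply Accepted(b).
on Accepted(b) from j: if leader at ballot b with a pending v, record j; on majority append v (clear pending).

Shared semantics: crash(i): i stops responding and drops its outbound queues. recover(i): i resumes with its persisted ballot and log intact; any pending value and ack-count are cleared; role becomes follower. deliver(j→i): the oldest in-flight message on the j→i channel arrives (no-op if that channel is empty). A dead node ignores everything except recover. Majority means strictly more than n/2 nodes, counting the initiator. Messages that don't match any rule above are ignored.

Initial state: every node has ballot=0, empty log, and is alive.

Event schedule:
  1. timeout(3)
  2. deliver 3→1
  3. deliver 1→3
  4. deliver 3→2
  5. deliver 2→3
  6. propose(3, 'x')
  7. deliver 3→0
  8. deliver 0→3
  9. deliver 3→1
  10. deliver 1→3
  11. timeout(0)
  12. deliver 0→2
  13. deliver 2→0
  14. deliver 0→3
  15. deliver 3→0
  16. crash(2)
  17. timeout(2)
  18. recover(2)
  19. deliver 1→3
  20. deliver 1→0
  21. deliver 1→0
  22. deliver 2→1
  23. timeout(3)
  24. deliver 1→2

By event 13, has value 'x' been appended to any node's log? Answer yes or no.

after 1 — timeout(3): n3:cand/b7/[-]
after 2 — deliver 3→1: n1:foll/b7/[-]
after 3 — deliver 1→3: ·
after 4 — deliver 3→2: n2:foll/b7/[-]
after 5 — deliver 2→3: n3:lead/b7/[-]
after 6 — propose(3,'x'): ·
after 7 — deliver 3→0: n0:foll/b7/[-]
after 8 — deliver 0→3: ·
after 9 — deliver 3→1: n1:foll/b7/[x]
after 10 — deliver 1→3: ·
after 11 — timeout(0): n0:cand/b8/[-]
after 12 — deliver 0→2: n2:foll/b8/[-]
after 13 — deliver 2→0: ·

yes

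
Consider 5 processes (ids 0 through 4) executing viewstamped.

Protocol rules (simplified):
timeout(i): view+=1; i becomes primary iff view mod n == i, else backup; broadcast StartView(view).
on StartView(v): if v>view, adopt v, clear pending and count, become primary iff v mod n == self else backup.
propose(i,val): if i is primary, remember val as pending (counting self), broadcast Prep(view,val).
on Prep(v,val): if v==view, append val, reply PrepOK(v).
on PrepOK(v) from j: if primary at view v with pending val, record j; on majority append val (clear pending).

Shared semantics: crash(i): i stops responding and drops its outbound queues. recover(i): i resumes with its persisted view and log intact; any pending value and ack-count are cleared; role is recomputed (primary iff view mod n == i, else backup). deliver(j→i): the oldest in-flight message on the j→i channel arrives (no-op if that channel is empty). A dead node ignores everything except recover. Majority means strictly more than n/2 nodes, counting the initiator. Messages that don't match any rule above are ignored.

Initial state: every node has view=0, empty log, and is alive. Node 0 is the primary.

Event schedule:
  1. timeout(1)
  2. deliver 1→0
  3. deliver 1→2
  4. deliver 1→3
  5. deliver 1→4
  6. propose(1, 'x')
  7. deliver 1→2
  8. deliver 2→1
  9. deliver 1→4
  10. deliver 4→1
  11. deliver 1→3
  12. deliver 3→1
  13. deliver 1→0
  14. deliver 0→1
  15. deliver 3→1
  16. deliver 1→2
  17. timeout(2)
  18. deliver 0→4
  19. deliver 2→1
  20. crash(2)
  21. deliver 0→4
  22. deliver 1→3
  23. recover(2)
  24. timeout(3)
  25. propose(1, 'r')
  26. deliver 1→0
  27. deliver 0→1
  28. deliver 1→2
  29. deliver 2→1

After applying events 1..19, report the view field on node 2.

2

e1 timeout(1): 1[prim,v=1,-]
e2 deliver 1→0: 0[back,v=1,-]
e3 deliver 1→2: 2[back,v=1,-]
e4 deliver 1→3: 3[back,v=1,-]
e5 deliver 1→4: 4[back,v=1,-]
e6 propose(1,'x'): ·
e7 deliver 1→2: 2[back,v=1,x]
e8 deliver 2→1: ·
e9 deliver 1→4: 4[back,v=1,x]
e10 deliver 4→1: 1[prim,v=1,x]
e11 deliver 1→3: 3[back,v=1,x]
e12 deliver 3→1: ·
e13 deliver 1→0: 0[back,v=1,x]
e14 deliver 0→1: ·
e15 deliver 3→1: ·
e16 deliver 1→2: ·
e17 timeout(2): 2[prim,v=2,x]
e18 deliver 0→4: ·
e19 deliver 2→1: 1[back,v=2,x]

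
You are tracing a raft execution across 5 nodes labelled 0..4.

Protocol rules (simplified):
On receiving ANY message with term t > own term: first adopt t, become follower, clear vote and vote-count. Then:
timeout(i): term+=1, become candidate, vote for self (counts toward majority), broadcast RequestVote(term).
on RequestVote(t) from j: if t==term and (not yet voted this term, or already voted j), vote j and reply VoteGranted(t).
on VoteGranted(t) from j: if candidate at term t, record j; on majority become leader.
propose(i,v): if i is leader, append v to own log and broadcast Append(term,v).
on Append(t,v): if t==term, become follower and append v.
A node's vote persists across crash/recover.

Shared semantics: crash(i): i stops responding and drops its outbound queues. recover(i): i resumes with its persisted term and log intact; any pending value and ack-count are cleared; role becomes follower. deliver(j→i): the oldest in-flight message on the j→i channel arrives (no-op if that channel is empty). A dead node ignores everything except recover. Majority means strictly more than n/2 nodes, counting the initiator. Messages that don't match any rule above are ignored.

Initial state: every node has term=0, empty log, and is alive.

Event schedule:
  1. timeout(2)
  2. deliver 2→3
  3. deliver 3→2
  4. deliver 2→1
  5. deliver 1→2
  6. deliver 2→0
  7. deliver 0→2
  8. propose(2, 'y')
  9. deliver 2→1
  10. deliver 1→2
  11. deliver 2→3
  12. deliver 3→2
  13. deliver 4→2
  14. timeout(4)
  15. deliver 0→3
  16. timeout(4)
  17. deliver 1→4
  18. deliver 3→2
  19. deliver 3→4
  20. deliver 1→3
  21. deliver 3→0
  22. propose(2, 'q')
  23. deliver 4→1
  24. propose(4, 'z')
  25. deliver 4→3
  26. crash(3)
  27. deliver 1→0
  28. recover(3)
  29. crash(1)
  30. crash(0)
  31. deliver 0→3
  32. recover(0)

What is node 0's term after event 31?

1

[1] timeout(2) → N2(cand t1 [-])
[2] deliver 2→3 → N3(foll t1 [-])
[3] deliver 3→2 → ∅
[4] deliver 2→1 → N1(foll t1 [-])
[5] deliver 1→2 → N2(lead t1 [-])
[6] deliver 2→0 → N0(foll t1 [-])
[7] deliver 0→2 → ∅
[8] propose(2,'y') → N2(lead t1 [y])
[9] deliver 2→1 → N1(foll t1 [y])
[10] deliver 1→2 → ∅
[11] deliver 2→3 → N3(foll t1 [y])
[12] deliver 3→2 → ∅
[13] deliver 4→2 → ∅
[14] timeout(4) → N4(cand t1 [-])
[15] deliver 0→3 → ∅
[16] timeout(4) → N4(cand t2 [-])
[17] deliver 1→4 → ∅
[18] deliver 3→2 → ∅
[19] deliver 3→4 → ∅
[20] deliver 1→3 → ∅
[21] deliver 3→0 → ∅
[22] propose(2,'q') → N2(lead t1 [y,q])
[23] deliver 4→1 → ∅
[24] propose(4,'z') → ∅
[25] deliver 4→3 → ∅
[26] crash(3) → N3(✗foll t1 [y])
[27] deliver 1→0 → ∅
[28] recover(3) → N3(foll t1 [y])
[29] crash(1) → N1(✗foll t1 [y])
[30] crash(0) → N0(✗foll t1 [-])
[31] deliver 0→3 → ∅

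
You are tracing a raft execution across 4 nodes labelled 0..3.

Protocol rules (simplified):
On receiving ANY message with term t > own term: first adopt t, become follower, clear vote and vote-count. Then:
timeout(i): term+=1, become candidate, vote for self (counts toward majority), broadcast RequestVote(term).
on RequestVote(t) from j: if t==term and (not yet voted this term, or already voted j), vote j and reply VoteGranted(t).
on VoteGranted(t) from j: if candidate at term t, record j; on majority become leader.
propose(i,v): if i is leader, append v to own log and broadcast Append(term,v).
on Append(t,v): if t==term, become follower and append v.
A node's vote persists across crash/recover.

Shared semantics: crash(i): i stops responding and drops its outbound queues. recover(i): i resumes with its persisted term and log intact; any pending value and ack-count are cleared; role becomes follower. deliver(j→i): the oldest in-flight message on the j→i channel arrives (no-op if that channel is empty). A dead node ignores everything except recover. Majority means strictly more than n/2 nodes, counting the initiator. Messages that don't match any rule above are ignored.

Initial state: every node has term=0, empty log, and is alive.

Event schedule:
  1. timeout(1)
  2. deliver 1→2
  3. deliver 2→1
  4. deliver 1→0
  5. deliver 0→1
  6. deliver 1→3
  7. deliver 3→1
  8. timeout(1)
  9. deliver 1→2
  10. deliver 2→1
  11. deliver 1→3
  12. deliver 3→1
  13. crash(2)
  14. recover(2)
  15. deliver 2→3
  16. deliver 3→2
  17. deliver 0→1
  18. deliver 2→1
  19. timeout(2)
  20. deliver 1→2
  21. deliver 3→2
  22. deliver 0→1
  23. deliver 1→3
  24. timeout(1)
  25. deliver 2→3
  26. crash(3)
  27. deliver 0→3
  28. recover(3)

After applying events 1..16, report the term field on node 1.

2

[1] timeout(1) → N1(cand t1 [-])
[2] deliver 1→2 → N2(foll t1 [-])
[3] deliver 2→1 → ∅
[4] deliver 1→0 → N0(foll t1 [-])
[5] deliver 0→1 → N1(lead t1 [-])
[6] deliver 1→3 → N3(foll t1 [-])
[7] deliver 3→1 → ∅
[8] timeout(1) → N1(cand t2 [-])
[9] deliver 1→2 → N2(foll t2 [-])
[10] deliver 2→1 → ∅
[11] deliver 1→3 → N3(foll t2 [-])
[12] deliver 3→1 → N1(lead t2 [-])
[13] crash(2) → N2(✗foll t2 [-])
[14] recover(2) → N2(foll t2 [-])
[15] deliver 2→3 → ∅
[16] deliver 3→2 → ∅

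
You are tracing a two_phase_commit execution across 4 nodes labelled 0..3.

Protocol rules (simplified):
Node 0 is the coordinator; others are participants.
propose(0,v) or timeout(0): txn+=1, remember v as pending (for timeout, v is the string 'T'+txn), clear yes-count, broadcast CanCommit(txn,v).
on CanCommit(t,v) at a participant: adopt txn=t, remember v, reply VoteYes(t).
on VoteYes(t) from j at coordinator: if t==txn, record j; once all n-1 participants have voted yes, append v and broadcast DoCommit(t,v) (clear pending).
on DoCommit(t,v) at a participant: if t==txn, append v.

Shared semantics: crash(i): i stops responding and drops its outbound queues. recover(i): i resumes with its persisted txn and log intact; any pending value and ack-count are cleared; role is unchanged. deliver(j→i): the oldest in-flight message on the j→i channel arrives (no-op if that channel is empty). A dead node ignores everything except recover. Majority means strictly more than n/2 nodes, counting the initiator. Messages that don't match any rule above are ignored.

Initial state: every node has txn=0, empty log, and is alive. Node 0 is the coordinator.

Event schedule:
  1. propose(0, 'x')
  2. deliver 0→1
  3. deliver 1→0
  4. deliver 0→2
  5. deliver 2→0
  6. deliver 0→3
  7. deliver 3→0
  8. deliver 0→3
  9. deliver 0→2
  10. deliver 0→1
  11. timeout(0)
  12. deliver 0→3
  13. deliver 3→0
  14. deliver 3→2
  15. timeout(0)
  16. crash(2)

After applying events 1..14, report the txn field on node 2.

1

[1] propose(0,'x') → N0(coor t1 [-])
[2] deliver 0→1 → N1(part t1 [-])
[3] deliver 1→0 → ∅
[4] deliver 0→2 → N2(part t1 [-])
[5] deliver 2→0 → ∅
[6] deliver 0→3 → N3(part t1 [-])
[7] deliver 3→0 → N0(coor t1 [x])
[8] deliver 0→3 → N3(part t1 [x])
[9] deliver 0→2 → N2(part t1 [x])
[10] deliver 0→1 → N1(part t1 [x])
[11] timeout(0) → N0(coor t2 [x])
[12] deliver 0→3 → N3(part t2 [x])
[13] deliver 3→0 → ∅
[14] deliver 3→2 → ∅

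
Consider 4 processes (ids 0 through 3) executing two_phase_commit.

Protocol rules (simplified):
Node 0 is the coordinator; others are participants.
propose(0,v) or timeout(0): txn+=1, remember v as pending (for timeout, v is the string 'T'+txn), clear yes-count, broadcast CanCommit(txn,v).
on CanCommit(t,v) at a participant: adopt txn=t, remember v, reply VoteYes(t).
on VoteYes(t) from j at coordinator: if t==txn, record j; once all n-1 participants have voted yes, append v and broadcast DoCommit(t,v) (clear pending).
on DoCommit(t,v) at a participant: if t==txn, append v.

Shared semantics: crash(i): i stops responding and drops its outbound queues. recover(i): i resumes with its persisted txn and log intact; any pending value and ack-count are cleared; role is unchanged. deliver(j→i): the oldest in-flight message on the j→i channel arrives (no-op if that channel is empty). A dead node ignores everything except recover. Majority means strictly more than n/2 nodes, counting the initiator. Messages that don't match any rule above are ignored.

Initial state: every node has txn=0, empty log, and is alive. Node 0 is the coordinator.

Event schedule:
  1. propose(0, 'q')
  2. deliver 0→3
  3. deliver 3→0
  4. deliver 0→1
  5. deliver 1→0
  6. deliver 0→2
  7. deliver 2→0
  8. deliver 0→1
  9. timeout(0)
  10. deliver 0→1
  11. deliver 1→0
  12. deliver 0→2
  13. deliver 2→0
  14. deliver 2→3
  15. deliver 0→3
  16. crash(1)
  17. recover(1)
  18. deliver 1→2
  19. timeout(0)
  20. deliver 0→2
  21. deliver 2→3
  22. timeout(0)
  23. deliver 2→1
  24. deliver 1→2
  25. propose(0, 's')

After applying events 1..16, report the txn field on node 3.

after 1 — propose(0,'q'): n0:coor/t1/[-]
after 2 — deliver 0→3: n3:part/t1/[-]
after 3 — deliver 3→0: ·
after 4 — deliver 0→1: n1:part/t1/[-]
after 5 — deliver 1→0: ·
after 6 — deliver 0→2: n2:part/t1/[-]
after 7 — deliver 2→0: n0:coor/t1/[q]
after 8 — deliver 0→1: n1:part/t1/[q]
after 9 — timeout(0): n0:coor/t2/[q]
after 10 — deliver 0→1: n1:part/t2/[q]
after 11 — deliver 1→0: ·
after 12 — deliver 0→2: n2:part/t1/[q]
after 13 — deliver 2→0: ·
after 14 — deliver 2→3: ·
after 15 — deliver 0→3: n3:part/t1/[q]
after 16 — crash(1): n1:✗part/t2/[q]

1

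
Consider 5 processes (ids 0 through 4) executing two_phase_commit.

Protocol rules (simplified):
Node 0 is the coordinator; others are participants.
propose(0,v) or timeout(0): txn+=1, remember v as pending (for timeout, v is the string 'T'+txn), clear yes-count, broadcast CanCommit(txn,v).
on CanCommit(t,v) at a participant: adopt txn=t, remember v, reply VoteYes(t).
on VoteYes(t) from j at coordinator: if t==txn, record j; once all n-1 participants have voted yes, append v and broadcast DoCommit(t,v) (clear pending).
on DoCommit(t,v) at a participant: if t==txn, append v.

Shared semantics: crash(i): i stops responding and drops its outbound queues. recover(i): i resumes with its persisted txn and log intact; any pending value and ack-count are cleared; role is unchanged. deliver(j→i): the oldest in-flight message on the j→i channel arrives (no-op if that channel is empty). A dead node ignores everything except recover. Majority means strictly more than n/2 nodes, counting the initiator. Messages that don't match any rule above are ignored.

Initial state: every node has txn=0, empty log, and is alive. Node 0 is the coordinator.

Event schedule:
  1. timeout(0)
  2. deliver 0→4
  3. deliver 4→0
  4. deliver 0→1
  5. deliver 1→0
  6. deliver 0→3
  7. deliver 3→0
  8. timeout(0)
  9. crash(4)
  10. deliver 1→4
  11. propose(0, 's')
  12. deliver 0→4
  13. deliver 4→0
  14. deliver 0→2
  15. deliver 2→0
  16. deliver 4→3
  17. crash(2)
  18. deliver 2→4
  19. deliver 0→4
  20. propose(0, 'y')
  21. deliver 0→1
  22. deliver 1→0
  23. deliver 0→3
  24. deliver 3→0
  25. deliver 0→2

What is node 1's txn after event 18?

1

e1 timeout(0): 0[coor,t=1,-]
e2 deliver 0→4: 4[part,t=1,-]
e3 deliver 4→0: ·
e4 deliver 0→1: 1[part,t=1,-]
e5 deliver 1→0: ·
e6 deliver 0→3: 3[part,t=1,-]
e7 deliver 3→0: ·
e8 timeout(0): 0[coor,t=2,-]
e9 crash(4): 4[✗part,t=1,-]
e10 deliver 1→4: ·
e11 propose(0,'s'): 0[coor,t=3,-]
e12 deliver 0→4: ·
e13 deliver 4→0: ·
e14 deliver 0→2: 2[part,t=1,-]
e15 deliver 2→0: ·
e16 deliver 4→3: ·
e17 crash(2): 2[✗part,t=1,-]
e18 deliver 2→4: ·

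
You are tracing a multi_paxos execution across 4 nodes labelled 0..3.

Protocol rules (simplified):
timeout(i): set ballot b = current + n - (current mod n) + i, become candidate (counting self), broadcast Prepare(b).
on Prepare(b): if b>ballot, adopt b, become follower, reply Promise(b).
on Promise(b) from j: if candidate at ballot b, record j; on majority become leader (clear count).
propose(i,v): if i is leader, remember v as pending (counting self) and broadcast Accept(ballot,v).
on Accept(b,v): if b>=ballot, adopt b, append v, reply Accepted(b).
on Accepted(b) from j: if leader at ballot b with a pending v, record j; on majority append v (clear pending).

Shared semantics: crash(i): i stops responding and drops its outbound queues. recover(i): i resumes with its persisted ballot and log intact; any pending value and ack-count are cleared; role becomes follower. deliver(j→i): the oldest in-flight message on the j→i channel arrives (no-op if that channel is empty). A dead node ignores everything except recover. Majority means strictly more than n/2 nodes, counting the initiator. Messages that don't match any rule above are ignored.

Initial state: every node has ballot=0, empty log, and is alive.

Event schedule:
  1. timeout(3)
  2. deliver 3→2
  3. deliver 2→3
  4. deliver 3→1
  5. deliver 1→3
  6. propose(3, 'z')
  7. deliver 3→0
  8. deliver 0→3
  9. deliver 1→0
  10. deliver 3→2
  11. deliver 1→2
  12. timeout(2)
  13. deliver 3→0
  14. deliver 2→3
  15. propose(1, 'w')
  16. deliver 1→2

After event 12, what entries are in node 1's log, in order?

empty

1. timeout(3):  <3:cand b7 ->
2. deliver 3→2:  <2:foll b7 ->
3. deliver 2→3:  nop
4. deliver 3→1:  <1:foll b7 ->
5. deliver 1→3:  <3:lead b7 ->
6. propose(3,'z'):  nop
7. deliver 3→0:  <0:foll b7 ->
8. deliver 0→3:  nop
9. deliver 1→0:  nop
10. deliver 3→2:  <2:foll b7 z>
11. deliver 1→2:  nop
12. timeout(2):  <2:cand b10 z>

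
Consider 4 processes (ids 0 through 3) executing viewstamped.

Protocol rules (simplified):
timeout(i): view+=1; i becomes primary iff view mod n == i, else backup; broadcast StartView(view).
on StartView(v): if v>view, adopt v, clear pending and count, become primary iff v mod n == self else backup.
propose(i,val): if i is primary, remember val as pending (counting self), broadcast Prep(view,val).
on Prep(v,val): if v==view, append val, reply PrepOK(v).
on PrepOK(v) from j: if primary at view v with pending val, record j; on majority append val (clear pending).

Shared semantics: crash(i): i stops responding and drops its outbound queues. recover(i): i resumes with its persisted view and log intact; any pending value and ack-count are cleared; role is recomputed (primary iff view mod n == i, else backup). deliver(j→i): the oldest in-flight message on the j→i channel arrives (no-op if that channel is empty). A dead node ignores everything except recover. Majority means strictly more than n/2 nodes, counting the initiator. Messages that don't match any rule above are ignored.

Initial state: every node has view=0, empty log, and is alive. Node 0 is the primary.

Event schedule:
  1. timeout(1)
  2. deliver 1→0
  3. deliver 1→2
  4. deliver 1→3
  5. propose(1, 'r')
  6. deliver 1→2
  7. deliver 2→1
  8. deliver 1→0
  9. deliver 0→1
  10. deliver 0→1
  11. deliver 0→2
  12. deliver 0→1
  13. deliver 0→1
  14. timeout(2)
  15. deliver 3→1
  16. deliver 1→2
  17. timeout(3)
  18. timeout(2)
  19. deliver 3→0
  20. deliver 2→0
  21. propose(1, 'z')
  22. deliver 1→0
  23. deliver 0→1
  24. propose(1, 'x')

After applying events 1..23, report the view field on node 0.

[1] timeout(1) → N1(prim v1 [-])
[2] deliver 1→0 → N0(back v1 [-])
[3] deliver 1→2 → N2(back v1 [-])
[4] deliver 1→3 → N3(back v1 [-])
[5] propose(1,'r') → ∅
[6] deliver 1→2 → N2(back v1 [r])
[7] deliver 2→1 → ∅
[8] deliver 1→0 → N0(back v1 [r])
[9] deliver 0→1 → N1(prim v1 [r])
[10] deliver 0→1 → ∅
[11] deliver 0→2 → ∅
[12] deliver 0→1 → ∅
[13] deliver 0→1 → ∅
[14] timeout(2) → N2(prim v2 [r])
[15] deliver 3→1 → ∅
[16] deliver 1→2 → ∅
[17] timeout(3) → N3(back v2 [-])
[18] timeout(2) → N2(back v3 [r])
[19] deliver 3→0 → N0(back v2 [r])
[20] deliver 2→0 → ∅
[21] propose(1,'z') → ∅
[22] deliver 1→0 → ∅
[23] deliver 0→1 → ∅

2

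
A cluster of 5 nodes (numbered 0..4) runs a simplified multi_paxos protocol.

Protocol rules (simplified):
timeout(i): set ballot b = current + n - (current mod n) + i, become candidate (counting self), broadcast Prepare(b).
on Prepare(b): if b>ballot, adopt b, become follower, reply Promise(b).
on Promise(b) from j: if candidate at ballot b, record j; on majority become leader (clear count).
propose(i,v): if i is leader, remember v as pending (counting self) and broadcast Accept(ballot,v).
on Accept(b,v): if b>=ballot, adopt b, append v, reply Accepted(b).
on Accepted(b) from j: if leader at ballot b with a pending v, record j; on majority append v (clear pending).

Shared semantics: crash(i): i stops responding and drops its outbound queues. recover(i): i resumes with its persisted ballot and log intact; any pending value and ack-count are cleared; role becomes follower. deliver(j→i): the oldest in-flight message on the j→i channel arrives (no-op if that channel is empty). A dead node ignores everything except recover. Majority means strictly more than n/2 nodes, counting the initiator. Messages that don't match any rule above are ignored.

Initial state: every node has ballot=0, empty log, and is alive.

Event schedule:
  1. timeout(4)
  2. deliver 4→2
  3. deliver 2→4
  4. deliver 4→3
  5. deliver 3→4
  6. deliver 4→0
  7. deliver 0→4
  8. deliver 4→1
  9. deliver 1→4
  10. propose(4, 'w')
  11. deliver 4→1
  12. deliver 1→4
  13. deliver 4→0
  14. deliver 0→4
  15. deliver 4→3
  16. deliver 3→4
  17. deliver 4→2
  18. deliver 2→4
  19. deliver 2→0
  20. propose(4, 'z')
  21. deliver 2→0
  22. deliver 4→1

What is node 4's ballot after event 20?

9

[1] timeout(4) → N4(cand b9 [-])
[2] deliver 4→2 → N2(foll b9 [-])
[3] deliver 2→4 → ∅
[4] deliver 4→3 → N3(foll b9 [-])
[5] deliver 3→4 → N4(lead b9 [-])
[6] deliver 4→0 → N0(foll b9 [-])
[7] deliver 0→4 → ∅
[8] deliver 4→1 → N1(foll b9 [-])
[9] deliver 1→4 → ∅
[10] propose(4,'w') → ∅
[11] deliver 4→1 → N1(foll b9 [w])
[12] deliver 1→4 → ∅
[13] deliver 4→0 → N0(foll b9 [w])
[14] deliver 0→4 → N4(lead b9 [w])
[15] deliver 4→3 → N3(foll b9 [w])
[16] deliver 3→4 → ∅
[17] deliver 4→2 → N2(foll b9 [w])
[18] deliver 2→4 → ∅
[19] deliver 2→0 → ∅
[20] propose(4,'z') → ∅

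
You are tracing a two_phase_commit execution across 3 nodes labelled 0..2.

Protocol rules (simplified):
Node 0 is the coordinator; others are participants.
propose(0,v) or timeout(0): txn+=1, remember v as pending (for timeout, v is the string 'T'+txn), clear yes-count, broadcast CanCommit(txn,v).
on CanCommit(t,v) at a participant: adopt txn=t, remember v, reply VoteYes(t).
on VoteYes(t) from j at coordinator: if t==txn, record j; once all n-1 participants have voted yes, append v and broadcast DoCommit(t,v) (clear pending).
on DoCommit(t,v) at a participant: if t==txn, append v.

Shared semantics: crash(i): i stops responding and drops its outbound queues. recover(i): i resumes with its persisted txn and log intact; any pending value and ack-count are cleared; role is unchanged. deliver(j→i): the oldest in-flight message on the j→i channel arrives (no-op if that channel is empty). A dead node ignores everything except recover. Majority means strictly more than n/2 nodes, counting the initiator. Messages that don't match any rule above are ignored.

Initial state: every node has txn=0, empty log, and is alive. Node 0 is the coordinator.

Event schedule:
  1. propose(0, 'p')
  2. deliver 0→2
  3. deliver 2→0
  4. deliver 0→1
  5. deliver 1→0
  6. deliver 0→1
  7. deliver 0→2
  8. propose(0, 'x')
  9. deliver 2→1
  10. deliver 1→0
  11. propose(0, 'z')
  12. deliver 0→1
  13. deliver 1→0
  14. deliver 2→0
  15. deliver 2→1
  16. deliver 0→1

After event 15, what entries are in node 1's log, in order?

1. propose(0,'p'):  <0:coor t1 ->
2. deliver 0→2:  <2:part t1 ->
3. deliver 2→0:  nop
4. deliver 0→1:  <1:part t1 ->
5. deliver 1→0:  <0:coor t1 p>
6. deliver 0→1:  <1:part t1 p>
7. deliver 0→2:  <2:part t1 p>
8. propose(0,'x'):  <0:coor t2 p>
9. deliver 2→1:  nop
10. deliver 1→0:  nop
11. propose(0,'z'):  <0:coor t3 p>
12. deliver 0→1:  <1:part t2 p>
13. deliver 1→0:  nop
14. deliver 2→0:  nop
15. deliver 2→1:  nop

p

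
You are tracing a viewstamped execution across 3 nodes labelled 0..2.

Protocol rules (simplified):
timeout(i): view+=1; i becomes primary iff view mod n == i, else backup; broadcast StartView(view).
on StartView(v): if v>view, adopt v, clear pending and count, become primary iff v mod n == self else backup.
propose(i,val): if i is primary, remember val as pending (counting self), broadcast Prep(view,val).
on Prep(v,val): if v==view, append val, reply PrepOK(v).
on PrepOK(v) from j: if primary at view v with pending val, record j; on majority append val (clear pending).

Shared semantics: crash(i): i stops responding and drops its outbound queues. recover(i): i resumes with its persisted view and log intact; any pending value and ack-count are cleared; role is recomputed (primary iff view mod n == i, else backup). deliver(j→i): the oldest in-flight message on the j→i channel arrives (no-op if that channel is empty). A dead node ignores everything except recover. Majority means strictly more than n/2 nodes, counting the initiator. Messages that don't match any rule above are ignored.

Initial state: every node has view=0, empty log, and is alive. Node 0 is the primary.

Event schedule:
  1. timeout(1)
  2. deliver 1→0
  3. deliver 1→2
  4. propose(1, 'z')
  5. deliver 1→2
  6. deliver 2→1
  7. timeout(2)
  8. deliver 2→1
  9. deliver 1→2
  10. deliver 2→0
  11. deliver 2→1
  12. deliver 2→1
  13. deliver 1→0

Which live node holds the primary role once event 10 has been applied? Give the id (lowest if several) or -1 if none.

e1 timeout(1): 1[prim,v=1,-]
e2 deliver 1→0: 0[back,v=1,-]
e3 deliver 1→2: 2[back,v=1,-]
e4 propose(1,'z'): ·
e5 deliver 1→2: 2[back,v=1,z]
e6 deliver 2→1: 1[prim,v=1,z]
e7 timeout(2): 2[prim,v=2,z]
e8 deliver 2→1: 1[back,v=2,z]
e9 deliver 1→2: ·
e10 deliver 2→0: 0[back,v=2,-]

2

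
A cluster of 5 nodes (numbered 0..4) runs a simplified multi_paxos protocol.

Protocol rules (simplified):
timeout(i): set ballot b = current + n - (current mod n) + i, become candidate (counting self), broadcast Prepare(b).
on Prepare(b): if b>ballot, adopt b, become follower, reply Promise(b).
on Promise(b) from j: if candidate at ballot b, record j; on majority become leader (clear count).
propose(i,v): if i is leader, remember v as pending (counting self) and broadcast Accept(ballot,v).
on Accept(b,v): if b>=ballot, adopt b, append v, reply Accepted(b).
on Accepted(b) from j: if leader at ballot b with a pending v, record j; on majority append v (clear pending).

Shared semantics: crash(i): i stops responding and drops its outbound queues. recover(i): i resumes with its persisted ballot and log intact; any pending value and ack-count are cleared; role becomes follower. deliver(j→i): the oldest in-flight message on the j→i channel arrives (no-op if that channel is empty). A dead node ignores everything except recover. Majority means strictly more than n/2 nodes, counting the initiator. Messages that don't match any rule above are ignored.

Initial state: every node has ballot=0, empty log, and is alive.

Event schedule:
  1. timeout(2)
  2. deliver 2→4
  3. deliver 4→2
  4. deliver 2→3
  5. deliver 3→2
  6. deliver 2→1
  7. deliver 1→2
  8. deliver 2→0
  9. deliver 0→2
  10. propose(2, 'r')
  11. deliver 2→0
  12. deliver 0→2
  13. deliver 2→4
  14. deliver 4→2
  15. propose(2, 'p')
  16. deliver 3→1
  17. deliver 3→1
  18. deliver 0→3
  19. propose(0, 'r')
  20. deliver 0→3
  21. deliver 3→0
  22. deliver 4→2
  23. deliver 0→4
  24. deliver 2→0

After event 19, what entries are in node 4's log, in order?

e1 timeout(2): 2[cand,b=7,-]
e2 deliver 2→4: 4[foll,b=7,-]
e3 deliver 4→2: ·
e4 deliver 2→3: 3[foll,b=7,-]
e5 deliver 3→2: 2[lead,b=7,-]
e6 deliver 2→1: 1[foll,b=7,-]
e7 deliver 1→2: ·
e8 deliver 2→0: 0[foll,b=7,-]
e9 deliver 0→2: ·
e10 propose(2,'r'): ·
e11 deliver 2→0: 0[foll,b=7,r]
e12 deliver 0→2: ·
e13 deliver 2→4: 4[foll,b=7,r]
e14 deliver 4→2: 2[lead,b=7,r]
e15 propose(2,'p'): ·
e16 deliver 3→1: ·
e17 deliver 3→1: ·
e18 deliver 0→3: ·
e19 propose(0,'r'): ·

r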